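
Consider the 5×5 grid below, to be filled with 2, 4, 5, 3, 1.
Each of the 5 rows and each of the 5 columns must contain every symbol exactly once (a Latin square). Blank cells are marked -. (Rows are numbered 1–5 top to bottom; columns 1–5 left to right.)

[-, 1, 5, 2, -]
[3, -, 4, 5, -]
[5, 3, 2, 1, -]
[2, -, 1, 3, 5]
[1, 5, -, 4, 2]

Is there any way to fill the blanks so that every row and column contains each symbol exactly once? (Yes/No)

Yes

No row or column among the givens repeats a symbol, and propagating forced cells runs into no contradiction.
One valid completion exists (for instance, 4 1 5 2 3 / 3 2 4 5 1 / 5 3 2 1 4 / 2 4 1 3 5 / 1 5 3 4 2).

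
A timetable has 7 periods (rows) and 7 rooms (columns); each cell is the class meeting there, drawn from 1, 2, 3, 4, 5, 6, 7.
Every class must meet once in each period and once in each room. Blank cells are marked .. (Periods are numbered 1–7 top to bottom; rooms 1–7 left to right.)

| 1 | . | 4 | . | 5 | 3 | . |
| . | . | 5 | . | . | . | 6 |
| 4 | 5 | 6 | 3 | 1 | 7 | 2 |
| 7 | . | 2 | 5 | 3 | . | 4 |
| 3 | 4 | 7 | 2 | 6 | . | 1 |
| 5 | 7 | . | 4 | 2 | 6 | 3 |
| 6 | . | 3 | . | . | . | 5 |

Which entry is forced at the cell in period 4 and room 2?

6

Period 1, room 7: period 1 has {1, 3, 4, 5} and room 7 has {1, 2, 3, 4, 5, 6}, leaving only 7.
Period 1, room 4: period 1 has {1, 3, 4, 5, 7} and room 4 has {2, 3, 4, 5}, leaving only 6.
Period 1, room 2: period 1 has {1, 3, 4, 5, 6, 7} and room 2 has {4, 5, 7}, leaving only 2.
Period 2, room 1: period 2 has {5, 6} and room 1 has {1, 3, 4, 5, 6, 7}, leaving only 2.
Period 4, room 6: period 4 has {2, 3, 4, 5, 7} and room 6 has {3, 6, 7}, leaving only 1.
Period 4 already has {1, 2, 3, 4, 5, 7} and room 2 already has {2, 4, 5, 7}, so period 4, room 2 must be 6.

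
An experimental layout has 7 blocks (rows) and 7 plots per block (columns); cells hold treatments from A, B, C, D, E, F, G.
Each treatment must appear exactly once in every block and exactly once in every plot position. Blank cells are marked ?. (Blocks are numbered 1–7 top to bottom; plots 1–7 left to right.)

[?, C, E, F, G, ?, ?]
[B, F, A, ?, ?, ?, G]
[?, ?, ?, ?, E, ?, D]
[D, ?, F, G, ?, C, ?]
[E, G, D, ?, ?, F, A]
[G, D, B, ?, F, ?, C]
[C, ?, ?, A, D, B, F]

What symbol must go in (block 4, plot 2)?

B

Block 1, plot 1: block 1 has {C, E, F, G} and plot 1 has {B, C, D, E, G}, leaving only A.
Block 1, plot 6: block 1 has {A, C, E, F, G} and plot 6 has {B, C, F}, leaving only D.
Block 1, plot 7: block 1 has {A, C, D, E, F, G} and plot 7 has {A, C, D, F, G}, leaving only B.
Block 2, plot 5: block 2 has {A, B, F, G} and plot 5 has {D, E, F, G}, leaving only C.
Block 2, plot 6: block 2 has {A, B, C, F, G} and plot 6 has {B, C, D, F}, leaving only E.
Block 2, plot 4: block 2 has {A, B, C, E, F, G} and plot 4 has {A, F, G}, leaving only D.
Block 3, plot 1: block 3 has {D, E} and plot 1 has {A, B, C, D, E, G}, leaving only F.
Block 4, plot 7: block 4 has {C, D, F, G} and plot 7 has {A, B, C, D, F, G}, leaving only E.
Block 5, plot 5: block 5 has {A, D, E, F, G} and plot 5 has {C, D, E, F, G}, leaving only B.
Block 4, plot 5: block 4 has {C, D, E, F, G} and plot 5 has {B, C, D, E, F, G}, leaving only A.
Block 4 already has {A, C, D, E, F, G} and plot 2 already has {C, D, F, G}, so block 4, plot 2 must be B.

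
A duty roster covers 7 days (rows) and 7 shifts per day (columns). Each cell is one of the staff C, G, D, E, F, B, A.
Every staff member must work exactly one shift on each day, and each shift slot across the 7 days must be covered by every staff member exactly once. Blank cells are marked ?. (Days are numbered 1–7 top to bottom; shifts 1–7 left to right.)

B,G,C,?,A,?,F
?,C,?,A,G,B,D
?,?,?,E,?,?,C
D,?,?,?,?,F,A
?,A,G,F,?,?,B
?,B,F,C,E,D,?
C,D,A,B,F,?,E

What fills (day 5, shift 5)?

D

Day 1, shift 4: day 1 has {C, G, F, B, A} and shift 4 has {C, E, F, B, A}, leaving only D.
Day 1, shift 6: day 1 has {C, G, D, F, B, A} and shift 6 has {D, F, B}, leaving only E.
Day 2, shift 3: day 2 has {C, G, D, B, A} and shift 3 has {C, G, F, A}, leaving only E.
Day 2, shift 1: day 2 has {C, G, D, E, B, A} and shift 1 has {C, D, B}, leaving only F.
Day 3, shift 2: day 3 has {C, E} and shift 2 has {C, G, D, B, A}, leaving only F.
Day 4, shift 2: day 4 has {D, F, A} and shift 2 has {C, G, D, F, B, A}, leaving only E.
Day 4, shift 3: day 4 has {D, E, F, A} and shift 3 has {C, G, E, F, A}, leaving only B.
Day 3, shift 3: day 3 has {C, E, F} and shift 3 has {C, G, E, F, B, A}, leaving only D.
Day 3, shift 5: day 3 has {C, D, E, F} and shift 5 has {G, E, F, A}, leaving only B.
Day 4, shift 4: day 4 has {D, E, F, B, A} and shift 4 has {C, D, E, F, B, A}, leaving only G.
Day 4, shift 5: day 4 has {G, D, E, F, B, A} and shift 5 has {G, E, F, B, A}, leaving only C.
Day 5 already has {G, F, B, A} and shift 5 already has {C, G, E, F, B, A}, so day 5, shift 5 must be D.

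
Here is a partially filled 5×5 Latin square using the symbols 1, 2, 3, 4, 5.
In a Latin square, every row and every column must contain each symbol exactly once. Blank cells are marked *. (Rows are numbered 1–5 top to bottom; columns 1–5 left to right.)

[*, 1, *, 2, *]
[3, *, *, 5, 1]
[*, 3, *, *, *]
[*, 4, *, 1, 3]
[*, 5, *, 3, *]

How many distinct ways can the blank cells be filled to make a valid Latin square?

Row 1, column 1: eliminating its row and column leaves {4, 5}.
Row 1, column 3: eliminating its row and column leaves {3, 4, 5}.
Row 1, column 5: eliminating its row and column leaves {4, 5}.
Row 2, column 2: eliminating its row and column leaves {2}.
Row 2, column 3: eliminating its row and column leaves {2, 4}.
Row 3, column 1: eliminating its row and column leaves {1, 2, 4, 5}.
Row 3, column 3: eliminating its row and column leaves {1, 2, 4, 5}.
Row 3, column 4: eliminating its row and column leaves {4}.
Row 3, column 5: eliminating its row and column leaves {2, 4, 5}.
Row 4, column 1: eliminating its row and column leaves {2, 5}.
Row 4, column 3: eliminating its row and column leaves {2, 5}.
Row 5, column 1: eliminating its row and column leaves {1, 2, 4}.
Row 5, column 3: eliminating its row and column leaves {1, 2, 4}.
Row 5, column 5: eliminating its row and column leaves {2, 4}.
Enumerating the assignments across these blanks that avoid any row or column repeat gives 3 completions.

3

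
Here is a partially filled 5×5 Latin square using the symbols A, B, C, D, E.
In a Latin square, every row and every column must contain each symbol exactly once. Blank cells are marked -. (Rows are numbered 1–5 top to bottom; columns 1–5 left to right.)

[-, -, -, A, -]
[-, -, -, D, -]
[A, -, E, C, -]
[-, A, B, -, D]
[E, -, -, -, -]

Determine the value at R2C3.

A

Row 3, column 5: row 3 has {A, C, E} and column 5 has {D}, leaving only B.
Row 3, column 2: row 3 has {A, B, C, E} and column 2 has {A}, leaving only D.
Row 4, column 1: row 4 has {A, B, D} and column 1 has {A, E}, leaving only C.
Row 2, column 1: row 2 has {D} and column 1 has {A, C, E}, leaving only B.
Row 1, column 1: row 1 has {A} and column 1 has {A, B, C, E}, leaving only D.
Row 1, column 3: row 1 has {A, D} and column 3 has {B, E}, leaving only C.
Row 2 already has {B, D} and column 3 already has {B, C, E}, so row 2, column 3 must be A.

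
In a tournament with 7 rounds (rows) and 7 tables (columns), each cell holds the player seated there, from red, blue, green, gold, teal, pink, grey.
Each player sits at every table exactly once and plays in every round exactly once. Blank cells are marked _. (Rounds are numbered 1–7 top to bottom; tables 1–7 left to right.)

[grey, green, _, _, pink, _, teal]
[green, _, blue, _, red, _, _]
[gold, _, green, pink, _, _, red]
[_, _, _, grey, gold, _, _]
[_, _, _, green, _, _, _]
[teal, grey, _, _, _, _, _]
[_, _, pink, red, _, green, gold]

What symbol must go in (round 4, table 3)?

Round 7, table 1: round 7 has {red, green, gold, pink} and table 1 has {green, gold, teal, grey}, leaving only blue.
Round 7, table 2: round 7 has {red, blue, green, gold, pink} and table 2 has {green, grey}, leaving only teal.
Round 3, table 2: round 3 has {red, green, gold, pink} and table 2 has {green, teal, grey}, leaving only blue.
Round 7, table 5: round 7 has {red, blue, green, gold, teal, pink} and table 5 has {red, gold, pink}, leaving only grey.
Round 3, table 5: round 3 has {red, blue, green, gold, pink} and table 5 has {red, gold, pink, grey}, leaving only teal.
Round 3, table 6: round 3 has {red, blue, green, gold, teal, pink} and table 6 has {green}, leaving only grey.
Round 5, table 5: round 5 has {green} and table 5 has {red, gold, teal, pink, grey}, leaving only blue.
Round 6, table 5: round 6 has {teal, grey} and table 5 has {red, blue, gold, teal, pink, grey}, leaving only green.
Round 4, table 3 is narrowed to {red, teal}.
If it were red, then round 6, table 3 would be left with no valid symbol.
So round 4, table 3 must be teal.

teal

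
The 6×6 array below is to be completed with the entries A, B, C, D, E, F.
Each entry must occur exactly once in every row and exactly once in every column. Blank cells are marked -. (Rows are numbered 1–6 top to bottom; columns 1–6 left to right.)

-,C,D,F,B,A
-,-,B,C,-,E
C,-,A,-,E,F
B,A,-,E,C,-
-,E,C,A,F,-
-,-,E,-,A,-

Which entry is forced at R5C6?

B

Row 1, column 1: row 1 has {A, B, C, D, F} and column 1 has {B, C}, leaving only E.
Row 2, column 5: row 2 has {B, C, E} and column 5 has {A, B, C, E, F}, leaving only D.
Row 2, column 2: row 2 has {B, C, D, E} and column 2 has {A, C, E}, leaving only F.
Row 2, column 1: row 2 has {B, C, D, E, F} and column 1 has {B, C, E}, leaving only A.
Row 4, column 3: row 4 has {A, B, C, E} and column 3 has {A, B, C, D, E}, leaving only F.
Row 4, column 6: row 4 has {A, B, C, E, F} and column 6 has {A, E, F}, leaving only D.
Row 5 already has {A, C, E, F} and column 6 already has {A, D, E, F}, so row 5, column 6 must be B.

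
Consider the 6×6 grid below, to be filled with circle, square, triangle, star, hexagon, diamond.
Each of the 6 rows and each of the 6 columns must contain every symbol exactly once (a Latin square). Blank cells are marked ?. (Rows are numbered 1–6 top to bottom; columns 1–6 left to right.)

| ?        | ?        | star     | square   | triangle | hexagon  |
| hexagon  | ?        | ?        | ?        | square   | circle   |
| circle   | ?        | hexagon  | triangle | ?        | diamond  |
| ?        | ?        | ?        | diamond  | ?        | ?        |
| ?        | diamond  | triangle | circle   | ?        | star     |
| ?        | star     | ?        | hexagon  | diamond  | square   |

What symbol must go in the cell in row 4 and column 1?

star

Row 1, column 1: row 1 has {square, triangle, star, hexagon} and column 1 has {circle, hexagon}, leaving only diamond.
Row 1, column 2: row 1 has {square, triangle, star, hexagon, diamond} and column 2 has {star, diamond}, leaving only circle.
Row 2, column 2: row 2 has {circle, square, hexagon} and column 2 has {circle, star, diamond}, leaving only triangle.
Row 2, column 3: row 2 has {circle, square, triangle, hexagon} and column 3 has {triangle, star, hexagon}, leaving only diamond.
Row 2, column 4: row 2 has {circle, square, triangle, hexagon, diamond} and column 4 has {circle, square, triangle, hexagon, diamond}, leaving only star.
Row 3, column 2: row 3 has {circle, triangle, hexagon, diamond} and column 2 has {circle, triangle, star, diamond}, leaving only square.
Row 3, column 5: row 3 has {circle, square, triangle, hexagon, diamond} and column 5 has {square, triangle, diamond}, leaving only star.
Row 4, column 2: row 4 has {diamond} and column 2 has {circle, square, triangle, star, diamond}, leaving only hexagon.
Row 4, column 5: row 4 has {hexagon, diamond} and column 5 has {square, triangle, star, diamond}, leaving only circle.
Row 4, column 3: row 4 has {circle, hexagon, diamond} and column 3 has {triangle, star, hexagon, diamond}, leaving only square.
Row 4, column 6: row 4 has {circle, square, hexagon, diamond} and column 6 has {circle, square, star, hexagon, diamond}, leaving only triangle.
Row 4 already has {circle, square, triangle, hexagon, diamond} and column 1 already has {circle, hexagon, diamond}, so row 4, column 1 must be star.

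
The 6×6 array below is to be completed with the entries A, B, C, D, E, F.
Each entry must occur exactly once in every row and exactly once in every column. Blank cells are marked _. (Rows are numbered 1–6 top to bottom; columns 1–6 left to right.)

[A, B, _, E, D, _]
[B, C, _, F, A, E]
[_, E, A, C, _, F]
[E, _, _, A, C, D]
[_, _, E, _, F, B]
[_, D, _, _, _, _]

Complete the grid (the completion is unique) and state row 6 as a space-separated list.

F D C B E A

Row 6, column 4: row 6 has {D} and column 4 has {A, C, E, F}, leaving only B.
Row 6, column 5: row 6 has {B, D} and column 5 has {A, C, D, F}, leaving only E.
Row 1, column 6: row 1 has {A, B, D, E} and column 6 has {B, D, E, F}, leaving only C.
Row 6, column 6: row 6 has {B, D, E} and column 6 has {B, C, D, E, F}, leaving only A.
Row 1, column 3: row 1 has {A, B, C, D, E} and column 3 has {A, E}, leaving only F.
Row 6, column 3: row 6 has {A, B, D, E} and column 3 has {A, E, F}, leaving only C.
Row 6, column 1: row 6 has {A, B, C, D, E} and column 1 has {A, B, E}, leaving only F.
So row 6 reads: F D C B E A.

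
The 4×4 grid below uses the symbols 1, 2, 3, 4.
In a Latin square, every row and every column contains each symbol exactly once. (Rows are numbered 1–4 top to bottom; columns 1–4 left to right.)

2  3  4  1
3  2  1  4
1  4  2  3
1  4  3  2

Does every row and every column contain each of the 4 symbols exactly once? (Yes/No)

Every row is a permutation, but column 1 contains 1 twice (at rows 3 and 4).

No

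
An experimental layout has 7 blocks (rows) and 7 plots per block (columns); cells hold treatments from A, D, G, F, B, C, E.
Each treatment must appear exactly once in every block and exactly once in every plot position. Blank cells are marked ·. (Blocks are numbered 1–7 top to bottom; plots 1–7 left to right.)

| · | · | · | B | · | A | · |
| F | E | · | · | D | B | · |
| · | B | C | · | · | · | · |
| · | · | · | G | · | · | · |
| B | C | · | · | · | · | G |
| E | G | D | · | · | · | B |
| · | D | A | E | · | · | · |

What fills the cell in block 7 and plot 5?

B

Block 1, plot 2: block 1 has {A, B} and plot 2 has {D, G, B, C, E}, leaving only F.
Block 2, plot 3: block 2 has {D, F, B, E} and plot 3 has {A, D, C}, leaving only G.
Block 1, plot 3: block 1 has {A, F, B} and plot 3 has {A, D, G, C}, leaving only E.
Block 4, plot 2: block 4 has {G} and plot 2 has {D, G, F, B, C, E}, leaving only A.
Block 5, plot 3: block 5 has {G, B, C} and plot 3 has {A, D, G, C, E}, leaving only F.
Block 4, plot 3: block 4 has {A, G} and plot 3 has {A, D, G, F, C, E}, leaving only B.
Block 7, plot 5 is narrowed to {G, F, B, C}.
If it were G, then block 7, plot 7 would be left with no valid symbol.
If it were F, then block 7, plot 6 would be left with no valid symbol.
If it were C, then block 7, plot 7 would be left with no valid symbol.
So block 7, plot 5 must be B.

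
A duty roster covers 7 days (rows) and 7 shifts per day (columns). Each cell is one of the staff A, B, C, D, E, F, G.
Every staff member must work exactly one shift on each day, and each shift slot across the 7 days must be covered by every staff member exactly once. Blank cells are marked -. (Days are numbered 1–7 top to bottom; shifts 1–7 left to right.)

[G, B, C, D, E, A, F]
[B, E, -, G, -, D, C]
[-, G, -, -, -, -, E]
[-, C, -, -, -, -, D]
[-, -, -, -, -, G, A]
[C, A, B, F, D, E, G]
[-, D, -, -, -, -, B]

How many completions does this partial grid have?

28

Day 2, shift 3: eliminating its day and shift leaves {A, F}.
Day 2, shift 5: eliminating its day and shift leaves {A, F}.
Day 3, shift 1: eliminating its day and shift leaves {A, D, F}.
Day 3, shift 3: eliminating its day and shift leaves {A, D, F}.
Day 3, shift 4: eliminating its day and shift leaves {A, B, C}.
Day 3, shift 5: eliminating its day and shift leaves {A, B, C, F}.
Day 3, shift 6: eliminating its day and shift leaves {B, C, F}.
Day 4, shift 1: eliminating its day and shift leaves {A, E, F}.
Day 4, shift 3: eliminating its day and shift leaves {A, E, F, G}.
Day 4, shift 4: eliminating its day and shift leaves {A, B, E}.
Day 4, shift 5: eliminating its day and shift leaves {A, B, F, G}.
Day 4, shift 6: eliminating its day and shift leaves {B, F}.
Day 5, shift 1: eliminating its day and shift leaves {D, E, F}.
Day 5, shift 2: eliminating its day and shift leaves {F}.
Day 5, shift 3: eliminating its day and shift leaves {D, E, F}.
Day 5, shift 4: eliminating its day and shift leaves {B, C, E}.
Day 5, shift 5: eliminating its day and shift leaves {B, C, F}.
Day 7, shift 1: eliminating its day and shift leaves {A, E, F}.
Day 7, shift 3: eliminating its day and shift leaves {A, E, F, G}.
Day 7, shift 4: eliminating its day and shift leaves {A, C, E}.
Day 7, shift 5: eliminating its day and shift leaves {A, C, F, G}.
Day 7, shift 6: eliminating its day and shift leaves {C, F}.
Enumerating the assignments across these blanks that avoid any day or shift repeat gives 28 completions.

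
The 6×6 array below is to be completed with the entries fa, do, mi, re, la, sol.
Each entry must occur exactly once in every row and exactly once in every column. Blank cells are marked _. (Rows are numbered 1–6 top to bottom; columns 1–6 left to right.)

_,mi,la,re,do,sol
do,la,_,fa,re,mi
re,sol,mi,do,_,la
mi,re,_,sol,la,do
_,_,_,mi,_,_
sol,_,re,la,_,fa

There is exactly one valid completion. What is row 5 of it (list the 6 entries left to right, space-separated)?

la fa do mi sol re

Row 5, column 6: row 5 has {mi} and column 6 has {fa, do, mi, la, sol}, leaving only re.
Row 1, column 1: row 1 has {do, mi, re, la, sol} and column 1 has {do, mi, re, sol}, leaving only fa.
Row 5, column 1: row 5 has {mi, re} and column 1 has {fa, do, mi, re, sol}, leaving only la.
Row 2, column 3: row 2 has {fa, do, mi, re, la} and column 3 has {mi, re, la}, leaving only sol.
Row 3, column 5: row 3 has {do, mi, re, la, sol} and column 5 has {do, re, la}, leaving only fa.
Row 5, column 5: row 5 has {mi, re, la} and column 5 has {fa, do, re, la}, leaving only sol.
Row 4, column 3: row 4 has {do, mi, re, la, sol} and column 3 has {mi, re, la, sol}, leaving only fa.
Row 5, column 3: row 5 has {mi, re, la, sol} and column 3 has {fa, mi, re, la, sol}, leaving only do.
Row 5, column 2: row 5 has {do, mi, re, la, sol} and column 2 has {mi, re, la, sol}, leaving only fa.
So row 5 reads: la fa do mi sol re.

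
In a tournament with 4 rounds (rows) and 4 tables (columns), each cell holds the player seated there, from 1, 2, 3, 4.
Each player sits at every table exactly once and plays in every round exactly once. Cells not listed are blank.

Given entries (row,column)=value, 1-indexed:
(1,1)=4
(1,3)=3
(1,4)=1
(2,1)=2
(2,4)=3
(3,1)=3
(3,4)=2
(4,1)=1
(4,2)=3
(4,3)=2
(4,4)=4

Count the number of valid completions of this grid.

Round 1, table 2: eliminating its round and table leaves {2}.
Round 2, table 2: eliminating its round and table leaves {1, 4}.
Round 2, table 3: eliminating its round and table leaves {1, 4}.
Round 3, table 2: eliminating its round and table leaves {1, 4}.
Round 3, table 3: eliminating its round and table leaves {1, 4}.
Enumerating the assignments across these blanks that avoid any round or table repeat gives 2 completions.

2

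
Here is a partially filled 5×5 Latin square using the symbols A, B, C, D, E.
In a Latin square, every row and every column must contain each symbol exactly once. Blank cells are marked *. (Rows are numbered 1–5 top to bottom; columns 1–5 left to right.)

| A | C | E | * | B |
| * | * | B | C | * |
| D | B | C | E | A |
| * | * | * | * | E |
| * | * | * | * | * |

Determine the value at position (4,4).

Row 1, column 4: row 1 has {A, B, C, E} and column 4 has {C, E}, leaving only D.
Row 2, column 1: row 2 has {B, C} and column 1 has {A, D}, leaving only E.
Row 2, column 5: row 2 has {B, C, E} and column 5 has {A, B, E}, leaving only D.
Row 2, column 2: row 2 has {B, C, D, E} and column 2 has {B, C}, leaving only A.
Row 4, column 2: row 4 has {E} and column 2 has {A, B, C}, leaving only D.
Row 4, column 3: row 4 has {D, E} and column 3 has {B, C, E}, leaving only A.
Row 4 already has {A, D, E} and column 4 already has {C, D, E}, so row 4, column 4 must be B.

B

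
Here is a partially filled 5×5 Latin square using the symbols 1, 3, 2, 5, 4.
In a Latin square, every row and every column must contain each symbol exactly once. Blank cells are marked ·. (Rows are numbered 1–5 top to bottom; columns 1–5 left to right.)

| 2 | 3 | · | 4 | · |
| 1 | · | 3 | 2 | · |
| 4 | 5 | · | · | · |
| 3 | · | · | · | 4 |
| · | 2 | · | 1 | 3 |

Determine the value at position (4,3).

Row 2, column 2: row 2 has {1, 3, 2} and column 2 has {3, 2, 5}, leaving only 4.
Row 2, column 5: row 2 has {1, 3, 2, 4} and column 5 has {3, 4}, leaving only 5.
Row 1, column 5: row 1 has {3, 2, 4} and column 5 has {3, 5, 4}, leaving only 1.
Row 1, column 3: row 1 has {1, 3, 2, 4} and column 3 has {3}, leaving only 5.
Row 3, column 4: row 3 has {5, 4} and column 4 has {1, 2, 4}, leaving only 3.
Row 3, column 5: row 3 has {3, 5, 4} and column 5 has {1, 3, 5, 4}, leaving only 2.
Row 3, column 3: row 3 has {3, 2, 5, 4} and column 3 has {3, 5}, leaving only 1.
Row 4 already has {3, 4} and column 3 already has {1, 3, 5}, so row 4, column 3 must be 2.

2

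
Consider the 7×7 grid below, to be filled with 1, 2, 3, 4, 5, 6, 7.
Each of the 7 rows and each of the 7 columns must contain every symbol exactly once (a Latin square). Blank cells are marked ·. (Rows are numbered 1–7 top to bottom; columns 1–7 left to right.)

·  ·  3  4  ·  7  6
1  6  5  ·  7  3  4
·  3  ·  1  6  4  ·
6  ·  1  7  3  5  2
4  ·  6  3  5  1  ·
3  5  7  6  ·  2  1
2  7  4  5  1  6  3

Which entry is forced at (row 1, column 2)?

1

Row 1, column 1: row 1 has {3, 4, 6, 7} and column 1 has {1, 2, 3, 4, 6}, leaving only 5.
Row 1, column 5: row 1 has {3, 4, 5, 6, 7} and column 5 has {1, 3, 5, 6, 7}, leaving only 2.
Row 1 already has {2, 3, 4, 5, 6, 7} and column 2 already has {3, 5, 6, 7}, so row 1, column 2 must be 1.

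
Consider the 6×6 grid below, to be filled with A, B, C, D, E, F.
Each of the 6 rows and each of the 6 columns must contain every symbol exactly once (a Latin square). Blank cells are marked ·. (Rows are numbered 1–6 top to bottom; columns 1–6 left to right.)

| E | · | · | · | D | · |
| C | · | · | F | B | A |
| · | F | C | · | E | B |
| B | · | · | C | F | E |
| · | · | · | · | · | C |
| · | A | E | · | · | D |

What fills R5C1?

Row 1, column 6: row 1 has {D, E} and column 6 has {A, B, C, D, E}, leaving only F.
Row 2, column 3: row 2 has {A, B, C, F} and column 3 has {C, E}, leaving only D.
Row 2, column 2: row 2 has {A, B, C, D, F} and column 2 has {A, F}, leaving only E.
Row 4, column 2: row 4 has {B, C, E, F} and column 2 has {A, E, F}, leaving only D.
Row 4, column 3: row 4 has {B, C, D, E, F} and column 3 has {C, D, E}, leaving only A.
Row 1, column 3: row 1 has {D, E, F} and column 3 has {A, C, D, E}, leaving only B.
Row 1, column 2: row 1 has {B, D, E, F} and column 2 has {A, D, E, F}, leaving only C.
Row 1, column 4: row 1 has {B, C, D, E, F} and column 4 has {C, F}, leaving only A.
Row 3, column 4: row 3 has {B, C, E, F} and column 4 has {A, C, F}, leaving only D.
Row 3, column 1: row 3 has {B, C, D, E, F} and column 1 has {B, C, E}, leaving only A.
Row 5, column 2: row 5 has {C} and column 2 has {A, C, D, E, F}, leaving only B.
Row 5, column 3: row 5 has {B, C} and column 3 has {A, B, C, D, E}, leaving only F.
Row 5 already has {B, C, F} and column 1 already has {A, B, C, E}, so row 5, column 1 must be D.

D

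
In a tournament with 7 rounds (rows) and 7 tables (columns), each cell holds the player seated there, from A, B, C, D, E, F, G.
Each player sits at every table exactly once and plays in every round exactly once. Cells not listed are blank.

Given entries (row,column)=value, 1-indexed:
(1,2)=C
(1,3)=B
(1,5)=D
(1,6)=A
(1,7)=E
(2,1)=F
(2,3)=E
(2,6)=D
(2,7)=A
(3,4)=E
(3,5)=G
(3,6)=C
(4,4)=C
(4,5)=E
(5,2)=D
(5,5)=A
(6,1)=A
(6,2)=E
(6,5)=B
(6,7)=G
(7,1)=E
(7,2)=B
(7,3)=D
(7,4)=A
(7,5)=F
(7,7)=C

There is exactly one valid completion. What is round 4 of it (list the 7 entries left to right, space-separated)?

Round 1, table 1: round 1 has {A, B, C, D, E} and table 1 has {A, E, F}, leaving only G.
Round 1, table 4: round 1 has {A, B, C, D, E, G} and table 4 has {A, C, E}, leaving only F.
Round 2, table 2: round 2 has {A, D, E, F} and table 2 has {B, C, D, E}, leaving only G.
Round 2, table 4: round 2 has {A, D, E, F, G} and table 4 has {A, C, E, F}, leaving only B.
Round 2, table 5: round 2 has {A, B, D, E, F, G} and table 5 has {A, B, D, E, F, G}, leaving only C.
Round 5, table 4: round 5 has {A, D} and table 4 has {A, B, C, E, F}, leaving only G.
Round 6, table 4: round 6 has {A, B, E, G} and table 4 has {A, B, C, E, F, G}, leaving only D.
Round 6, table 6: round 6 has {A, B, D, E, G} and table 6 has {A, C, D}, leaving only F.
Round 6, table 3: round 6 has {A, B, D, E, F, G} and table 3 has {B, D, E}, leaving only C.
Round 5, table 3: round 5 has {A, D, G} and table 3 has {B, C, D, E}, leaving only F.
Round 3, table 3: round 3 has {C, E, G} and table 3 has {B, C, D, E, F}, leaving only A.
Round 4, table 3: round 4 has {C, E} and table 3 has {A, B, C, D, E, F}, leaving only G.
Round 4, table 6: round 4 has {C, E, G} and table 6 has {A, C, D, F}, leaving only B.
Round 4, table 1: round 4 has {B, C, E, G} and table 1 has {A, E, F, G}, leaving only D.
Round 4, table 7: round 4 has {B, C, D, E, G} and table 7 has {A, C, E, G}, leaving only F.
Round 4, table 2: round 4 has {B, C, D, E, F, G} and table 2 has {B, C, D, E, G}, leaving only A.
So round 4 reads: D A G C E B F.

D A G C E B F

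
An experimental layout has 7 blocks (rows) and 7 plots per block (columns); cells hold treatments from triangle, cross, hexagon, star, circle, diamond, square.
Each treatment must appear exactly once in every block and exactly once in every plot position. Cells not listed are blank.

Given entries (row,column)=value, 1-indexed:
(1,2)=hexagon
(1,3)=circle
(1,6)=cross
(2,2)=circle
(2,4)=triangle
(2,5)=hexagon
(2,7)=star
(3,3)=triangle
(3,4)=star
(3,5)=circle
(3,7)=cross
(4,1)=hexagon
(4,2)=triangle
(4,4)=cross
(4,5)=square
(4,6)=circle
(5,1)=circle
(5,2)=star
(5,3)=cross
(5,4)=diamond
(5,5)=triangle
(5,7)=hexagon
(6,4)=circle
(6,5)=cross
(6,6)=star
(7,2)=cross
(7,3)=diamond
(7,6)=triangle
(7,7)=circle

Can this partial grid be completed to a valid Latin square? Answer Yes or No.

No block or plot among the givens repeats a symbol, and propagating forced cells runs into no contradiction.
One valid completion exists (for instance, star hexagon circle square diamond cross triangle / cross circle square triangle hexagon diamond star / diamond square triangle star circle hexagon cross / hexagon triangle star cross square circle diamond / circle star cross diamond triangle square hexagon / triangle diamond hexagon circle cross star square / square cross diamond hexagon star triangle circle).

Yes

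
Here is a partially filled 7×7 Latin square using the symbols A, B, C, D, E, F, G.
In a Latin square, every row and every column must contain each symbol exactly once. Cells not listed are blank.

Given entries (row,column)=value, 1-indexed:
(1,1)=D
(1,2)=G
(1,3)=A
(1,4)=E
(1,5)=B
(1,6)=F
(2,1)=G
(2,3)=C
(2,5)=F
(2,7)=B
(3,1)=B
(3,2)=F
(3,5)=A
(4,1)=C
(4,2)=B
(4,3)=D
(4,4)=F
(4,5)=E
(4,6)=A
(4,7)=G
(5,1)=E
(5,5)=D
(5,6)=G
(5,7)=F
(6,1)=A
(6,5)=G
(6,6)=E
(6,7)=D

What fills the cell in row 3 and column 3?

G

Row 1, column 7: row 1 has {A, B, D, E, F, G} and column 7 has {B, D, F, G}, leaving only C.
Row 2, column 6: row 2 has {B, C, F, G} and column 6 has {A, E, F, G}, leaving only D.
Row 2, column 4: row 2 has {B, C, D, F, G} and column 4 has {E, F}, leaving only A.
Row 2, column 2: row 2 has {A, B, C, D, F, G} and column 2 has {B, F, G}, leaving only E.
Row 3, column 6: row 3 has {A, B, F} and column 6 has {A, D, E, F, G}, leaving only C.
Row 3, column 7: row 3 has {A, B, C, F} and column 7 has {B, C, D, F, G}, leaving only E.
Row 3 already has {A, B, C, E, F} and column 3 already has {A, C, D}, so row 3, column 3 must be G.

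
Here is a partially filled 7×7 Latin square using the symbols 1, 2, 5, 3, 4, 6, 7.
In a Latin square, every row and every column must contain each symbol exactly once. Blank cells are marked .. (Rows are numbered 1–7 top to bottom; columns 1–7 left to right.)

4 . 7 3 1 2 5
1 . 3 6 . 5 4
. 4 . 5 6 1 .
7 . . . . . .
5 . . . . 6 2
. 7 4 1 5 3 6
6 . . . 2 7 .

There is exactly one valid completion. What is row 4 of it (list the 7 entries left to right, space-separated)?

Row 4, column 6: row 4 has {7} and column 6 has {1, 2, 5, 3, 6, 7}, leaving only 4.
Row 4, column 4: row 4 has {4, 7} and column 4 has {1, 5, 3, 6}, leaving only 2.
Row 4, column 5: row 4 has {2, 4, 7} and column 5 has {1, 2, 5, 6}, leaving only 3.
Row 4, column 7: row 4 has {2, 3, 4, 7} and column 7 has {2, 5, 4, 6}, leaving only 1.
Row 1, column 2: row 1 has {1, 2, 5, 3, 4, 7} and column 2 has {4, 7}, leaving only 6.
Row 4, column 2: row 4 has {1, 2, 3, 4, 7} and column 2 has {4, 6, 7}, leaving only 5.
Row 4, column 3: row 4 has {1, 2, 5, 3, 4, 7} and column 3 has {3, 4, 7}, leaving only 6.
So row 4 reads: 7 5 6 2 3 4 1.

7 5 6 2 3 4 1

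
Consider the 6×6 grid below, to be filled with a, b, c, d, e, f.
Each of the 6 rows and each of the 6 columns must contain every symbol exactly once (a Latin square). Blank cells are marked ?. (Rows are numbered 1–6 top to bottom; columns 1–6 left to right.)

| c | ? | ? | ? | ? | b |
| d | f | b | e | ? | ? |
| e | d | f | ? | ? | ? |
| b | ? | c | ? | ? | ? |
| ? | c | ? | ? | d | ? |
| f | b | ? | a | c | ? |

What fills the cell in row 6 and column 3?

Row 2, column 5: row 2 has {b, d, e, f} and column 5 has {c, d}, leaving only a.
Row 2, column 6: row 2 has {a, b, d, e, f} and column 6 has {b}, leaving only c.
Row 3, column 5: row 3 has {d, e, f} and column 5 has {a, c, d}, leaving only b.
Row 3, column 4: row 3 has {b, d, e, f} and column 4 has {a, e}, leaving only c.
Row 3, column 6: row 3 has {b, c, d, e, f} and column 6 has {b, c}, leaving only a.
Row 5, column 1: row 5 has {c, d} and column 1 has {b, c, d, e, f}, leaving only a.
Row 5, column 3: row 5 has {a, c, d} and column 3 has {b, c, f}, leaving only e.
Row 6 already has {a, b, c, f} and column 3 already has {b, c, e, f}, so row 6, column 3 must be d.

d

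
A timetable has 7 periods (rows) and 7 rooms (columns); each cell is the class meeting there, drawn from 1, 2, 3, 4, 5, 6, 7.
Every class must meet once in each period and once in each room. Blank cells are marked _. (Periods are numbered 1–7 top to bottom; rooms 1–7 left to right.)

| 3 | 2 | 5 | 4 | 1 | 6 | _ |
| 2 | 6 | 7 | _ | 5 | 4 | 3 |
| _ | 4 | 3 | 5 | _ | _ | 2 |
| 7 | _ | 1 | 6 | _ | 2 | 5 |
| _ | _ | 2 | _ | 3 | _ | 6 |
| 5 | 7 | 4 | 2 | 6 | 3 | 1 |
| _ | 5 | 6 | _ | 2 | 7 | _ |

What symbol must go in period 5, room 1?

4

Period 1, room 7: period 1 has {1, 2, 3, 4, 5, 6} and room 7 has {1, 2, 3, 5, 6}, leaving only 7.
Period 2, room 4: period 2 has {2, 3, 4, 5, 6, 7} and room 4 has {2, 4, 5, 6}, leaving only 1.
Period 3, room 5: period 3 has {2, 3, 4, 5} and room 5 has {1, 2, 3, 5, 6}, leaving only 7.
Period 3, room 6: period 3 has {2, 3, 4, 5, 7} and room 6 has {2, 3, 4, 6, 7}, leaving only 1.
Period 3, room 1: period 3 has {1, 2, 3, 4, 5, 7} and room 1 has {2, 3, 5, 7}, leaving only 6.
Period 4, room 2: period 4 has {1, 2, 5, 6, 7} and room 2 has {2, 4, 5, 6, 7}, leaving only 3.
Period 4, room 5: period 4 has {1, 2, 3, 5, 6, 7} and room 5 has {1, 2, 3, 5, 6, 7}, leaving only 4.
Period 5, room 2: period 5 has {2, 3, 6} and room 2 has {2, 3, 4, 5, 6, 7}, leaving only 1.
Period 5 already has {1, 2, 3, 6} and room 1 already has {2, 3, 5, 6, 7}, so period 5, room 1 must be 4.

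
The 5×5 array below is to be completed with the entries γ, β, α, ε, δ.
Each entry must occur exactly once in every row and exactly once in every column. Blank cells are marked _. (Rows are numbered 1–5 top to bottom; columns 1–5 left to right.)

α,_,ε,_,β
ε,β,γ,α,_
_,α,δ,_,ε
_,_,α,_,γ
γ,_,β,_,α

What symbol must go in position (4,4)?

Row 2, column 5: row 2 has {γ, β, α, ε} and column 5 has {γ, β, α, ε}, leaving only δ.
Row 3, column 1: row 3 has {α, ε, δ} and column 1 has {γ, α, ε}, leaving only β.
Row 3, column 4: row 3 has {β, α, ε, δ} and column 4 has {α}, leaving only γ.
Row 1, column 4: row 1 has {β, α, ε} and column 4 has {γ, α}, leaving only δ.
Row 1, column 2: row 1 has {β, α, ε, δ} and column 2 has {β, α}, leaving only γ.
Row 4, column 1: row 4 has {γ, α} and column 1 has {γ, β, α, ε}, leaving only δ.
Row 4, column 2: row 4 has {γ, α, δ} and column 2 has {γ, β, α}, leaving only ε.
Row 4 already has {γ, α, ε, δ} and column 4 already has {γ, α, δ}, so row 4, column 4 must be β.

β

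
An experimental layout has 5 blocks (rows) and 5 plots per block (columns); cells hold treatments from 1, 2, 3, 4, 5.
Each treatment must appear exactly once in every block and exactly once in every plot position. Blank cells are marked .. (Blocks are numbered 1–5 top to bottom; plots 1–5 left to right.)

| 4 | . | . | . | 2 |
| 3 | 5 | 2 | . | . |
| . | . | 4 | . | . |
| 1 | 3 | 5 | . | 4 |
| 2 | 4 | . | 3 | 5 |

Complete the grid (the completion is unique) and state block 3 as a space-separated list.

Block 3, plot 1: block 3 has {4} and plot 1 has {1, 2, 3, 4}, leaving only 5.
Block 1, plot 2: block 1 has {2, 4} and plot 2 has {3, 4, 5}, leaving only 1.
Block 3, plot 2: block 3 has {4, 5} and plot 2 has {1, 3, 4, 5}, leaving only 2.
Block 3, plot 4: block 3 has {2, 4, 5} and plot 4 has {3}, leaving only 1.
Block 3, plot 5: block 3 has {1, 2, 4, 5} and plot 5 has {2, 4, 5}, leaving only 3.
So block 3 reads: 5 2 4 1 3.

5 2 4 1 3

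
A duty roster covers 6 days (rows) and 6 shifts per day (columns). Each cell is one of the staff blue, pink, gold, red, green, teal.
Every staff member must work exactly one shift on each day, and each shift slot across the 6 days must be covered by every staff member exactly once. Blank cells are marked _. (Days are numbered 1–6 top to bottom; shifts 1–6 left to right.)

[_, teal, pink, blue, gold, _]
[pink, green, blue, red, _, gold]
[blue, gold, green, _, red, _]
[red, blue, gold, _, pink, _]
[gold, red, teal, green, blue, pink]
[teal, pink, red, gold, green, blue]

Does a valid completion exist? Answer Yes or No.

No day or shift among the givens repeats a symbol, and propagating forced cells runs into no contradiction.
One valid completion exists (for instance, green teal pink blue gold red / pink green blue red teal gold / blue gold green pink red teal / red blue gold teal pink green / gold red teal green blue pink / teal pink red gold green blue).

Yes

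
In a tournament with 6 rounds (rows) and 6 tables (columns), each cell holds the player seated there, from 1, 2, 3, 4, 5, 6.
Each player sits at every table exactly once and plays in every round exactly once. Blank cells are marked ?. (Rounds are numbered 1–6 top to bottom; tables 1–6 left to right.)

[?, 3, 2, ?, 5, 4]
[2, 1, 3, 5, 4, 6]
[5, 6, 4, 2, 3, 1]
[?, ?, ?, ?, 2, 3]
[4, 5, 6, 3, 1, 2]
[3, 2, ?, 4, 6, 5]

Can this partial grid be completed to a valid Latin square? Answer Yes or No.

No round or table among the givens repeats a symbol, and propagating forced cells runs into no contradiction.
One valid completion exists (for instance, 1 3 2 6 5 4 / 2 1 3 5 4 6 / 5 6 4 2 3 1 / 6 4 5 1 2 3 / 4 5 6 3 1 2 / 3 2 1 4 6 5).

Yes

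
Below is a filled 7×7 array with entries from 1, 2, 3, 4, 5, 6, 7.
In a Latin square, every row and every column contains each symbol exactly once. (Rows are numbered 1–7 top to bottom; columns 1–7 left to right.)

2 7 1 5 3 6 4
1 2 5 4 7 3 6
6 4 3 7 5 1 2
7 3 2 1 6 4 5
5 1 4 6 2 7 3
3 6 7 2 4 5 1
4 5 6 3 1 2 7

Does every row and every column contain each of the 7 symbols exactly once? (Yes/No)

Yes

Each row is a permutation of the 7 symbols, and so is each column.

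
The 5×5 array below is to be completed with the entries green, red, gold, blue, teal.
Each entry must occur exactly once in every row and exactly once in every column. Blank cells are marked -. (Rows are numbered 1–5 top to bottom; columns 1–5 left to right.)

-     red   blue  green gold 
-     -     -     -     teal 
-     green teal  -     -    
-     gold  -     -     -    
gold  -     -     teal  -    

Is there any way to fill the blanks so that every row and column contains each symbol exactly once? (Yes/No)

Row 1, column 1: row 1 has {green, red, gold, blue} and column 1 has {gold}, so it must be teal.
Row 2, column 2: row 2 has {teal} and column 2 has {green, red, gold}, so it must be blue.
Now row 5, column 2: row 5 together with column 2 already contain {green, red, gold, blue, teal} — every symbol — so nothing can go there. The grid has no valid completion.

No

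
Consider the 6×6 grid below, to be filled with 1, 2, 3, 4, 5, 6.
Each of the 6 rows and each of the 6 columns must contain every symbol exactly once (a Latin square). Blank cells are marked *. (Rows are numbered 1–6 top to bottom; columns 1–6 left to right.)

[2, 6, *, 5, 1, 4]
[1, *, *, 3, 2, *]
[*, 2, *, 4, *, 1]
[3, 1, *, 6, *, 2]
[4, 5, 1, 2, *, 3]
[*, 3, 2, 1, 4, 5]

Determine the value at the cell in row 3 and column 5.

3

Row 1, column 3: row 1 has {1, 2, 4, 5, 6} and column 3 has {1, 2}, leaving only 3.
Row 2, column 2: row 2 has {1, 2, 3} and column 2 has {1, 2, 3, 5, 6}, leaving only 4.
Row 2, column 6: row 2 has {1, 2, 3, 4} and column 6 has {1, 2, 3, 4, 5}, leaving only 6.
Row 2, column 3: row 2 has {1, 2, 3, 4, 6} and column 3 has {1, 2, 3}, leaving only 5.
Row 3, column 3: row 3 has {1, 2, 4} and column 3 has {1, 2, 3, 5}, leaving only 6.
Row 3, column 1: row 3 has {1, 2, 4, 6} and column 1 has {1, 2, 3, 4}, leaving only 5.
Row 3 already has {1, 2, 4, 5, 6} and column 5 already has {1, 2, 4}, so row 3, column 5 must be 3.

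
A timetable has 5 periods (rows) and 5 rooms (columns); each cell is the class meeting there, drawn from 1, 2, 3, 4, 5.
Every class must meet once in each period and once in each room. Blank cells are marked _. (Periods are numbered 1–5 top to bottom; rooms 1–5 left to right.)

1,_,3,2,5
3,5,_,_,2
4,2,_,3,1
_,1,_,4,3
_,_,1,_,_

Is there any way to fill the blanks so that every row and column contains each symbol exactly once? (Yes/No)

Yes

No period or room among the givens repeats a symbol, and propagating forced cells runs into no contradiction.
One valid completion exists (for instance, 1 4 3 2 5 / 3 5 4 1 2 / 4 2 5 3 1 / 5 1 2 4 3 / 2 3 1 5 4).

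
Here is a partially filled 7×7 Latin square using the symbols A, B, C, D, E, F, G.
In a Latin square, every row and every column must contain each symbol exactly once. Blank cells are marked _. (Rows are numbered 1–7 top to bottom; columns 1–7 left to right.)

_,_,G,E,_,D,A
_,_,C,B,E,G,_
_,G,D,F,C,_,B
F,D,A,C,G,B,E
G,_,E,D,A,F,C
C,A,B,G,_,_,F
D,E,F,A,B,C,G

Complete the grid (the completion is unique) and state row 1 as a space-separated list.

B C G E F D A

Row 1, column 1: row 1 has {A, D, E, G} and column 1 has {C, D, F, G}, leaving only B.
Row 1, column 5: row 1 has {A, B, D, E, G} and column 5 has {A, B, C, E, G}, leaving only F.
Row 1, column 2: row 1 has {A, B, D, E, F, G} and column 2 has {A, D, E, G}, leaving only C.
So row 1 reads: B C G E F D A.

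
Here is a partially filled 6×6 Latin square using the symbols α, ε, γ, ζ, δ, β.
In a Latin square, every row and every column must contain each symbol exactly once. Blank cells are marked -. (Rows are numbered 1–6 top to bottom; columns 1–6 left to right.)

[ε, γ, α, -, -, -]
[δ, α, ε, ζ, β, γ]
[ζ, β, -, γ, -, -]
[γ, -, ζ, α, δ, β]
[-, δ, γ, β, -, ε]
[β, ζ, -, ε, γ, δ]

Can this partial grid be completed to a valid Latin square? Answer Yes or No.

No

Row 6, column 3: row 6 together with column 3 already contain {α, ε, γ, ζ, δ, β} — every symbol — so nothing can go there. The grid has no valid completion.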